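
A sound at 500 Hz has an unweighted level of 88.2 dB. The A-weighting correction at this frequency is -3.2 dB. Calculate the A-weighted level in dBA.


Given values:
  SPL = 88.2 dB
  A-weighting at 500 Hz = -3.2 dB
Formula: L_A = SPL + A_weight
L_A = 88.2 + (-3.2)
L_A = 85.0

85.0 dBA


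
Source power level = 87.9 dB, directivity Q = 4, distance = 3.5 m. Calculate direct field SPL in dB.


Given values:
  Lw = 87.9 dB, Q = 4, r = 3.5 m
Formula: SPL = Lw + 10 * log10(Q / (4 * pi * r^2))
Compute 4 * pi * r^2 = 4 * pi * 3.5^2 = 153.938
Compute Q / denom = 4 / 153.938 = 0.02598449
Compute 10 * log10(0.02598449) = -15.8529
SPL = 87.9 + (-15.8529) = 72.05

72.05 dB


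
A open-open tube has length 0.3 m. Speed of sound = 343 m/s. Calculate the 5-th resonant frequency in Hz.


Given values:
  Tube type: open-open, L = 0.3 m, c = 343 m/s, n = 5
Formula: f_n = n * c / (2 * L)
Compute 2 * L = 2 * 0.3 = 0.6
f = 5 * 343 / 0.6
f = 2858.33

2858.33 Hz


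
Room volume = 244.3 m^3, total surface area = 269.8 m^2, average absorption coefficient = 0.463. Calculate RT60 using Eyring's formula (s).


Given values:
  V = 244.3 m^3, S = 269.8 m^2, alpha = 0.463
Formula: RT60 = 0.161 * V / (-S * ln(1 - alpha))
Compute ln(1 - 0.463) = ln(0.537) = -0.621757
Denominator: -269.8 * -0.621757 = 167.75
Numerator: 0.161 * 244.3 = 39.3323
RT60 = 39.3323 / 167.75 = 0.234

0.234 s


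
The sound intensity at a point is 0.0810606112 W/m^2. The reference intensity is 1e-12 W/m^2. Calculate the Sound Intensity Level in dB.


Given values:
  I = 0.0810606112 W/m^2
  I_ref = 1e-12 W/m^2
Formula: SIL = 10 * log10(I / I_ref)
Compute ratio: I / I_ref = 81060611200
Compute log10: log10(81060611200) = 10.90881
Multiply: SIL = 10 * 10.90881 = 109.09

109.09 dB


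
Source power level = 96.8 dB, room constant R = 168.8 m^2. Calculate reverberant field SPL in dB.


Given values:
  Lw = 96.8 dB, R = 168.8 m^2
Formula: SPL = Lw + 10 * log10(4 / R)
Compute 4 / R = 4 / 168.8 = 0.023697
Compute 10 * log10(0.023697) = -16.2531
SPL = 96.8 + (-16.2531) = 80.55

80.55 dB


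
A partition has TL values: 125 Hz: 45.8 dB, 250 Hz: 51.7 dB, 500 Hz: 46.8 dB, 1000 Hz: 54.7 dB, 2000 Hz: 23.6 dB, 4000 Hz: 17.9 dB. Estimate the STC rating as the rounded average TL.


Given TL values at each frequency:
  125 Hz: 45.8 dB
  250 Hz: 51.7 dB
  500 Hz: 46.8 dB
  1000 Hz: 54.7 dB
  2000 Hz: 23.6 dB
  4000 Hz: 17.9 dB
Formula: STC ~ round(average of TL values)
Sum = 45.8 + 51.7 + 46.8 + 54.7 + 23.6 + 17.9 = 240.5
Average = 240.5 / 6 = 40.08
Rounded: 40

40


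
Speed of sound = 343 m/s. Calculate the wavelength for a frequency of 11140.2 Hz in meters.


Given values:
  c = 343 m/s, f = 11140.2 Hz
Formula: lambda = c / f
lambda = 343 / 11140.2
lambda = 0.0308

0.0308 m


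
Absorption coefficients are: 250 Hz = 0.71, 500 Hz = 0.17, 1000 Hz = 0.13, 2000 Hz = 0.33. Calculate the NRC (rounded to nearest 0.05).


Given values:
  a_250 = 0.71, a_500 = 0.17
  a_1000 = 0.13, a_2000 = 0.33
Formula: NRC = (a250 + a500 + a1000 + a2000) / 4
Sum = 0.71 + 0.17 + 0.13 + 0.33 = 1.34
NRC = 1.34 / 4 = 0.335
Rounded to nearest 0.05: 0.35

0.35


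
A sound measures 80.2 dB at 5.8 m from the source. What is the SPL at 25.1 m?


Given values:
  SPL1 = 80.2 dB, r1 = 5.8 m, r2 = 25.1 m
Formula: SPL2 = SPL1 - 20 * log10(r2 / r1)
Compute ratio: r2 / r1 = 25.1 / 5.8 = 4.3276
Compute log10: log10(4.3276) = 0.636247
Compute drop: 20 * 0.636247 = 12.7249
SPL2 = 80.2 - 12.7249 = 67.48

67.48 dB


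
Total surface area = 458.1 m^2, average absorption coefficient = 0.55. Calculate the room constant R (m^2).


Given values:
  S = 458.1 m^2, alpha = 0.55
Formula: R = S * alpha / (1 - alpha)
Numerator: 458.1 * 0.55 = 251.955
Denominator: 1 - 0.55 = 0.45
R = 251.955 / 0.45 = 559.9

559.9 m^2


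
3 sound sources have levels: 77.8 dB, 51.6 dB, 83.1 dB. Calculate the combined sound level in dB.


Formula: L_total = 10 * log10( sum(10^(Li/10)) )
  Source 1: 10^(77.8/10) = 60255958.6074
  Source 2: 10^(51.6/10) = 144543.9771
  Source 3: 10^(83.1/10) = 204173794.467
Sum of linear values = 264574297.0515
L_total = 10 * log10(264574297.0515) = 84.23

84.23 dB


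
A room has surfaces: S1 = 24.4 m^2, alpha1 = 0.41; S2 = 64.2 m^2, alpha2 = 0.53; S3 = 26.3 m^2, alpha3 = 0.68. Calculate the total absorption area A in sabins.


Given surfaces:
  Surface 1: 24.4 * 0.41 = 10.004
  Surface 2: 64.2 * 0.53 = 34.026
  Surface 3: 26.3 * 0.68 = 17.884
Formula: A = sum(Si * alpha_i)
A = 10.004 + 34.026 + 17.884
A = 61.91

61.91 sabins


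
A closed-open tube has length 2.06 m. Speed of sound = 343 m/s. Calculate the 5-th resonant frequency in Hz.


Given values:
  Tube type: closed-open, L = 2.06 m, c = 343 m/s, n = 5
Formula: f_n = (2n - 1) * c / (4 * L)
Compute 2n - 1 = 2*5 - 1 = 9
Compute 4 * L = 4 * 2.06 = 8.24
f = 9 * 343 / 8.24
f = 374.64

374.64 Hz


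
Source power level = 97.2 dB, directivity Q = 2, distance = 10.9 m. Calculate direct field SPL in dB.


Given values:
  Lw = 97.2 dB, Q = 2, r = 10.9 m
Formula: SPL = Lw + 10 * log10(Q / (4 * pi * r^2))
Compute 4 * pi * r^2 = 4 * pi * 10.9^2 = 1493.0105
Compute Q / denom = 2 / 1493.0105 = 0.00133958
Compute 10 * log10(0.00133958) = -28.7303
SPL = 97.2 + (-28.7303) = 68.47

68.47 dB


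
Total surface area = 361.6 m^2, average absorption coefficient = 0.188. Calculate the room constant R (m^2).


Given values:
  S = 361.6 m^2, alpha = 0.188
Formula: R = S * alpha / (1 - alpha)
Numerator: 361.6 * 0.188 = 67.9808
Denominator: 1 - 0.188 = 0.812
R = 67.9808 / 0.812 = 83.72

83.72 m^2


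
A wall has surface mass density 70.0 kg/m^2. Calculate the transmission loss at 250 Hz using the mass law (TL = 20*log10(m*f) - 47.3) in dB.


Given values:
  m = 70.0 kg/m^2, f = 250 Hz
Formula: TL = 20 * log10(m * f) - 47.3
Compute m * f = 70.0 * 250 = 17500.0
Compute log10(17500.0) = 4.243038
Compute 20 * 4.243038 = 84.8608
TL = 84.8608 - 47.3 = 37.56

37.56 dB


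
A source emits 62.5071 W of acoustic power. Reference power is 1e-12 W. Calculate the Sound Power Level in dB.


Given values:
  W = 62.5071 W
  W_ref = 1e-12 W
Formula: SWL = 10 * log10(W / W_ref)
Compute ratio: W / W_ref = 62507100000000
Compute log10: log10(62507100000000) = 13.795929
Multiply: SWL = 10 * 13.795929 = 137.96

137.96 dB


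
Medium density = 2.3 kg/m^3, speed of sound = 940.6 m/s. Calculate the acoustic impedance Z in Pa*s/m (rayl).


Given values:
  rho = 2.3 kg/m^3
  c = 940.6 m/s
Formula: Z = rho * c
Z = 2.3 * 940.6
Z = 2163.38

2163.38 rayl


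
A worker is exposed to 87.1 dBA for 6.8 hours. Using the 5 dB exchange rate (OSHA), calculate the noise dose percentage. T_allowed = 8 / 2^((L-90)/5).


Given values:
  L = 87.1 dBA, T = 6.8 hours
Formula: T_allowed = 8 / 2^((L - 90) / 5)
Compute exponent: (87.1 - 90) / 5 = -0.58
Compute 2^(-0.58) = 0.668964
T_allowed = 8 / 0.668964 = 11.95879 hours
Dose = (T / T_allowed) * 100
Dose = (6.8 / 11.95879) * 100 = 56.86

56.86 %


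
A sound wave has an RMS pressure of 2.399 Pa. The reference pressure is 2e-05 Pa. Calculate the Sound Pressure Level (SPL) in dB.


Given values:
  p = 2.399 Pa
  p_ref = 2e-05 Pa
Formula: SPL = 20 * log10(p / p_ref)
Compute ratio: p / p_ref = 2.399 / 2e-05 = 119950
Compute log10: log10(119950) = 5.079
Multiply: SPL = 20 * 5.079 = 101.58

101.58 dB


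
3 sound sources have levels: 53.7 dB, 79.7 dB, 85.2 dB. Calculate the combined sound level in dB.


Formula: L_total = 10 * log10( sum(10^(Li/10)) )
  Source 1: 10^(53.7/10) = 234422.8815
  Source 2: 10^(79.7/10) = 93325430.0797
  Source 3: 10^(85.2/10) = 331131121.4826
Sum of linear values = 424690974.4438
L_total = 10 * log10(424690974.4438) = 86.28

86.28 dB


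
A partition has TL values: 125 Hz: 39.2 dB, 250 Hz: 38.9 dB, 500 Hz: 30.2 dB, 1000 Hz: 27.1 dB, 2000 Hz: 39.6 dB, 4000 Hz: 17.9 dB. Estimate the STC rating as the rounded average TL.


Given TL values at each frequency:
  125 Hz: 39.2 dB
  250 Hz: 38.9 dB
  500 Hz: 30.2 dB
  1000 Hz: 27.1 dB
  2000 Hz: 39.6 dB
  4000 Hz: 17.9 dB
Formula: STC ~ round(average of TL values)
Sum = 39.2 + 38.9 + 30.2 + 27.1 + 39.6 + 17.9 = 192.9
Average = 192.9 / 6 = 32.15
Rounded: 32

32


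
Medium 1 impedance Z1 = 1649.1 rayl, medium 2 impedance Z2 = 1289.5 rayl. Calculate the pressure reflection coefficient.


Given values:
  Z1 = 1649.1 rayl, Z2 = 1289.5 rayl
Formula: R = (Z2 - Z1) / (Z2 + Z1)
Numerator: Z2 - Z1 = 1289.5 - 1649.1 = -359.6
Denominator: Z2 + Z1 = 1289.5 + 1649.1 = 2938.6
R = -359.6 / 2938.6 = -0.1224

-0.1224


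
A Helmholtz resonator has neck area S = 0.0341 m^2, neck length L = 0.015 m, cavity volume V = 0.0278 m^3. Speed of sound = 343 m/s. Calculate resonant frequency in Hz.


Given values:
  S = 0.0341 m^2, L = 0.015 m, V = 0.0278 m^3, c = 343 m/s
Formula: f = (c / (2*pi)) * sqrt(S / (V * L))
Compute V * L = 0.0278 * 0.015 = 0.000417
Compute S / (V * L) = 0.0341 / 0.000417 = 81.7746
Compute sqrt(81.7746) = 9.042931
Compute c / (2*pi) = 343 / 6.283185 = 54.590148
f = 54.590148 * 9.042931 = 493.65

493.65 Hz


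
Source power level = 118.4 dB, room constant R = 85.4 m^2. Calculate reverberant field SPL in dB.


Given values:
  Lw = 118.4 dB, R = 85.4 m^2
Formula: SPL = Lw + 10 * log10(4 / R)
Compute 4 / R = 4 / 85.4 = 0.046838
Compute 10 * log10(0.046838) = -13.294
SPL = 118.4 + (-13.294) = 105.11

105.11 dB


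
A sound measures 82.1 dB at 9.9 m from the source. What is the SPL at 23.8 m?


Given values:
  SPL1 = 82.1 dB, r1 = 9.9 m, r2 = 23.8 m
Formula: SPL2 = SPL1 - 20 * log10(r2 / r1)
Compute ratio: r2 / r1 = 23.8 / 9.9 = 2.404
Compute log10: log10(2.404) = 0.380934
Compute drop: 20 * 0.380934 = 7.6187
SPL2 = 82.1 - 7.6187 = 74.48

74.48 dB


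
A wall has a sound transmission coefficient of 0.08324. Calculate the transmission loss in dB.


Given values:
  tau = 0.08324
Formula: TL = 10 * log10(1 / tau)
Compute 1 / tau = 1 / 0.08324 = 12.0135
Compute log10(12.0135) = 1.07967
TL = 10 * 1.07967 = 10.8

10.8 dB


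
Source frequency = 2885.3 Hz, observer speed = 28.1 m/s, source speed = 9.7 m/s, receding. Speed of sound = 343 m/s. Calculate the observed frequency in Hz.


Given values:
  f_s = 2885.3 Hz, v_o = 28.1 m/s, v_s = 9.7 m/s
  Direction: receding
Formula: f_o = f_s * (c - v_o) / (c + v_s)
Numerator: c - v_o = 343 - 28.1 = 314.9
Denominator: c + v_s = 343 + 9.7 = 352.7
f_o = 2885.3 * 314.9 / 352.7 = 2576.07

2576.07 Hz


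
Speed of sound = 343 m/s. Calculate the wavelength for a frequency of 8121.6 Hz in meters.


Given values:
  c = 343 m/s, f = 8121.6 Hz
Formula: lambda = c / f
lambda = 343 / 8121.6
lambda = 0.0422

0.0422 m


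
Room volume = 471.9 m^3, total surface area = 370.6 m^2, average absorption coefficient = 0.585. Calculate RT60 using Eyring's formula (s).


Given values:
  V = 471.9 m^3, S = 370.6 m^2, alpha = 0.585
Formula: RT60 = 0.161 * V / (-S * ln(1 - alpha))
Compute ln(1 - 0.585) = ln(0.415) = -0.879477
Denominator: -370.6 * -0.879477 = 325.9342
Numerator: 0.161 * 471.9 = 75.9759
RT60 = 75.9759 / 325.9342 = 0.233

0.233 s


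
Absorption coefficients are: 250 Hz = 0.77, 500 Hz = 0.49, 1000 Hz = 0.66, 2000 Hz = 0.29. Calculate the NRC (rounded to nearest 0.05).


Given values:
  a_250 = 0.77, a_500 = 0.49
  a_1000 = 0.66, a_2000 = 0.29
Formula: NRC = (a250 + a500 + a1000 + a2000) / 4
Sum = 0.77 + 0.49 + 0.66 + 0.29 = 2.21
NRC = 2.21 / 4 = 0.5525
Rounded to nearest 0.05: 0.55

0.55


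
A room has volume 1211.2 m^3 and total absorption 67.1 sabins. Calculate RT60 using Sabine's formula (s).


Given values:
  V = 1211.2 m^3
  A = 67.1 sabins
Formula: RT60 = 0.161 * V / A
Numerator: 0.161 * 1211.2 = 195.0032
RT60 = 195.0032 / 67.1 = 2.906

2.906 s


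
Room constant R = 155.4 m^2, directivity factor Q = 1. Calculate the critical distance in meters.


Given values:
  R = 155.4 m^2, Q = 1
Formula: d_c = 0.141 * sqrt(Q * R)
Compute Q * R = 1 * 155.4 = 155.4
Compute sqrt(155.4) = 12.466
d_c = 0.141 * 12.466 = 1.758

1.758 m


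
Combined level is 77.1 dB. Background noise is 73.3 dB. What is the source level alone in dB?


Given values:
  L_total = 77.1 dB, L_bg = 73.3 dB
Formula: L_source = 10 * log10(10^(L_total/10) - 10^(L_bg/10))
Convert to linear:
  10^(77.1/10) = 51286138.3991
  10^(73.3/10) = 21379620.895
Difference: 51286138.3991 - 21379620.895 = 29906517.5041
L_source = 10 * log10(29906517.5041) = 74.76

74.76 dB


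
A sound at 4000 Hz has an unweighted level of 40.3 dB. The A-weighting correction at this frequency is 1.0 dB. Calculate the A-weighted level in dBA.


Given values:
  SPL = 40.3 dB
  A-weighting at 4000 Hz = 1.0 dB
Formula: L_A = SPL + A_weight
L_A = 40.3 + (1.0)
L_A = 41.3

41.3 dBA


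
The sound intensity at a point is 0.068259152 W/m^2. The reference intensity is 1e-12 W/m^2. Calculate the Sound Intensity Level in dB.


Given values:
  I = 0.068259152 W/m^2
  I_ref = 1e-12 W/m^2
Formula: SIL = 10 * log10(I / I_ref)
Compute ratio: I / I_ref = 68259152000
Compute log10: log10(68259152000) = 10.834161
Multiply: SIL = 10 * 10.834161 = 108.34

108.34 dB


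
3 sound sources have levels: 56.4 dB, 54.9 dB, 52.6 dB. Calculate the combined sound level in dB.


Formula: L_total = 10 * log10( sum(10^(Li/10)) )
  Source 1: 10^(56.4/10) = 436515.8322
  Source 2: 10^(54.9/10) = 309029.5433
  Source 3: 10^(52.6/10) = 181970.0859
Sum of linear values = 927515.4614
L_total = 10 * log10(927515.4614) = 59.67

59.67 dB


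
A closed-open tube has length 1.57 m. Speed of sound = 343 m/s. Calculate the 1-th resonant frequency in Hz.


Given values:
  Tube type: closed-open, L = 1.57 m, c = 343 m/s, n = 1
Formula: f_n = (2n - 1) * c / (4 * L)
Compute 2n - 1 = 2*1 - 1 = 1
Compute 4 * L = 4 * 1.57 = 6.28
f = 1 * 343 / 6.28
f = 54.62

54.62 Hz


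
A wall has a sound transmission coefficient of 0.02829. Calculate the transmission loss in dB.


Given values:
  tau = 0.02829
Formula: TL = 10 * log10(1 / tau)
Compute 1 / tau = 1 / 0.02829 = 35.3482
Compute log10(35.3482) = 1.548367
TL = 10 * 1.548367 = 15.48

15.48 dB


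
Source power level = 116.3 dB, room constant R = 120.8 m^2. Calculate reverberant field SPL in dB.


Given values:
  Lw = 116.3 dB, R = 120.8 m^2
Formula: SPL = Lw + 10 * log10(4 / R)
Compute 4 / R = 4 / 120.8 = 0.033113
Compute 10 * log10(0.033113) = -14.8
SPL = 116.3 + (-14.8) = 101.5

101.5 dB


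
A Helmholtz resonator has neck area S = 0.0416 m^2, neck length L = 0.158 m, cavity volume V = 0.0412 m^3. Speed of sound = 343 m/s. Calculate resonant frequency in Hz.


Given values:
  S = 0.0416 m^2, L = 0.158 m, V = 0.0412 m^3, c = 343 m/s
Formula: f = (c / (2*pi)) * sqrt(S / (V * L))
Compute V * L = 0.0412 * 0.158 = 0.0065096
Compute S / (V * L) = 0.0416 / 0.0065096 = 6.3906
Compute sqrt(6.3906) = 2.527964
Compute c / (2*pi) = 343 / 6.283185 = 54.590148
f = 54.590148 * 2.527964 = 138.0

138.0 Hz


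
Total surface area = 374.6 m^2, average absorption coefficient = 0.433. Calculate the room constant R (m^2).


Given values:
  S = 374.6 m^2, alpha = 0.433
Formula: R = S * alpha / (1 - alpha)
Numerator: 374.6 * 0.433 = 162.2018
Denominator: 1 - 0.433 = 0.567
R = 162.2018 / 0.567 = 286.07

286.07 m^2


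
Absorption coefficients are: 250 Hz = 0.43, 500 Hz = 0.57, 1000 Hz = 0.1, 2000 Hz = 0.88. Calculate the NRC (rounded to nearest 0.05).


Given values:
  a_250 = 0.43, a_500 = 0.57
  a_1000 = 0.1, a_2000 = 0.88
Formula: NRC = (a250 + a500 + a1000 + a2000) / 4
Sum = 0.43 + 0.57 + 0.1 + 0.88 = 1.98
NRC = 1.98 / 4 = 0.495
Rounded to nearest 0.05: 0.5

0.5


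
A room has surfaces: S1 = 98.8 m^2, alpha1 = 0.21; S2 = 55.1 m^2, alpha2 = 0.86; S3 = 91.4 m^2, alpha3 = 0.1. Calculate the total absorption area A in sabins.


Given surfaces:
  Surface 1: 98.8 * 0.21 = 20.748
  Surface 2: 55.1 * 0.86 = 47.386
  Surface 3: 91.4 * 0.1 = 9.14
Formula: A = sum(Si * alpha_i)
A = 20.748 + 47.386 + 9.14
A = 77.27

77.27 sabins


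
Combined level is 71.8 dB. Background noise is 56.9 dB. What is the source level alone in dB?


Given values:
  L_total = 71.8 dB, L_bg = 56.9 dB
Formula: L_source = 10 * log10(10^(L_total/10) - 10^(L_bg/10))
Convert to linear:
  10^(71.8/10) = 15135612.4844
  10^(56.9/10) = 489778.8194
Difference: 15135612.4844 - 489778.8194 = 14645833.665
L_source = 10 * log10(14645833.665) = 71.66

71.66 dB


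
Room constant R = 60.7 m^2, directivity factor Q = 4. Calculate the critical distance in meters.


Given values:
  R = 60.7 m^2, Q = 4
Formula: d_c = 0.141 * sqrt(Q * R)
Compute Q * R = 4 * 60.7 = 242.8
Compute sqrt(242.8) = 15.582
d_c = 0.141 * 15.582 = 2.197

2.197 m


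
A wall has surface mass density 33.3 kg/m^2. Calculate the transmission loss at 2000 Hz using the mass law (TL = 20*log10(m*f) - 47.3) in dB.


Given values:
  m = 33.3 kg/m^2, f = 2000 Hz
Formula: TL = 20 * log10(m * f) - 47.3
Compute m * f = 33.3 * 2000 = 66600.0
Compute log10(66600.0) = 4.823474
Compute 20 * 4.823474 = 96.4695
TL = 96.4695 - 47.3 = 49.17

49.17 dB


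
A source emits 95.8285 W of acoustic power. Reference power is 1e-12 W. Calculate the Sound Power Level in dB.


Given values:
  W = 95.8285 W
  W_ref = 1e-12 W
Formula: SWL = 10 * log10(W / W_ref)
Compute ratio: W / W_ref = 95828500000000
Compute log10: log10(95828500000000) = 13.981495
Multiply: SWL = 10 * 13.981495 = 139.81

139.81 dB


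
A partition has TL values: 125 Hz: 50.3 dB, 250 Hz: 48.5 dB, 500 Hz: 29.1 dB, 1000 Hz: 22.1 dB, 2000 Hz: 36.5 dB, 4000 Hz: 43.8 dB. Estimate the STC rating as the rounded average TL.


Given TL values at each frequency:
  125 Hz: 50.3 dB
  250 Hz: 48.5 dB
  500 Hz: 29.1 dB
  1000 Hz: 22.1 dB
  2000 Hz: 36.5 dB
  4000 Hz: 43.8 dB
Formula: STC ~ round(average of TL values)
Sum = 50.3 + 48.5 + 29.1 + 22.1 + 36.5 + 43.8 = 230.3
Average = 230.3 / 6 = 38.38
Rounded: 38

38


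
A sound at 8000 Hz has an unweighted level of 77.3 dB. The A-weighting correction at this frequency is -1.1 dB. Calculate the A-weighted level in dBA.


Given values:
  SPL = 77.3 dB
  A-weighting at 8000 Hz = -1.1 dB
Formula: L_A = SPL + A_weight
L_A = 77.3 + (-1.1)
L_A = 76.2

76.2 dBA


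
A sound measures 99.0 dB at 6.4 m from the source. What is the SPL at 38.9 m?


Given values:
  SPL1 = 99.0 dB, r1 = 6.4 m, r2 = 38.9 m
Formula: SPL2 = SPL1 - 20 * log10(r2 / r1)
Compute ratio: r2 / r1 = 38.9 / 6.4 = 6.0781
Compute log10: log10(6.0781) = 0.783768
Compute drop: 20 * 0.783768 = 15.6754
SPL2 = 99.0 - 15.6754 = 83.32

83.32 dB


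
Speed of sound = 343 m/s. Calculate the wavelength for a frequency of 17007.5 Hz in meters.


Given values:
  c = 343 m/s, f = 17007.5 Hz
Formula: lambda = c / f
lambda = 343 / 17007.5
lambda = 0.0202

0.0202 m


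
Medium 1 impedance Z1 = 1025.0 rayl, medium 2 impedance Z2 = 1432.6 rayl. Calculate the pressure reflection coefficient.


Given values:
  Z1 = 1025.0 rayl, Z2 = 1432.6 rayl
Formula: R = (Z2 - Z1) / (Z2 + Z1)
Numerator: Z2 - Z1 = 1432.6 - 1025.0 = 407.6
Denominator: Z2 + Z1 = 1432.6 + 1025.0 = 2457.6
R = 407.6 / 2457.6 = 0.1659

0.1659


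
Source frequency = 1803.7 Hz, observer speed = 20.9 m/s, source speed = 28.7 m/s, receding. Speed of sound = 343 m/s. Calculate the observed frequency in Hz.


Given values:
  f_s = 1803.7 Hz, v_o = 20.9 m/s, v_s = 28.7 m/s
  Direction: receding
Formula: f_o = f_s * (c - v_o) / (c + v_s)
Numerator: c - v_o = 343 - 20.9 = 322.1
Denominator: c + v_s = 343 + 28.7 = 371.7
f_o = 1803.7 * 322.1 / 371.7 = 1563.01

1563.01 Hz


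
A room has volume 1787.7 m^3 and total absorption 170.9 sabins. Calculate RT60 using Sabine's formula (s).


Given values:
  V = 1787.7 m^3
  A = 170.9 sabins
Formula: RT60 = 0.161 * V / A
Numerator: 0.161 * 1787.7 = 287.8197
RT60 = 287.8197 / 170.9 = 1.684

1.684 s


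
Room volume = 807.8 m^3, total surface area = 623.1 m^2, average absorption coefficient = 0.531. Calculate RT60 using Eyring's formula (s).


Given values:
  V = 807.8 m^3, S = 623.1 m^2, alpha = 0.531
Formula: RT60 = 0.161 * V / (-S * ln(1 - alpha))
Compute ln(1 - 0.531) = ln(0.469) = -0.757153
Denominator: -623.1 * -0.757153 = 471.782
Numerator: 0.161 * 807.8 = 130.0558
RT60 = 130.0558 / 471.782 = 0.276

0.276 s


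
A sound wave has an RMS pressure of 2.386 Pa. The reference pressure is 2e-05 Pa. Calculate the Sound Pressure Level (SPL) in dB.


Given values:
  p = 2.386 Pa
  p_ref = 2e-05 Pa
Formula: SPL = 20 * log10(p / p_ref)
Compute ratio: p / p_ref = 2.386 / 2e-05 = 119300
Compute log10: log10(119300) = 5.07664
Multiply: SPL = 20 * 5.07664 = 101.53

101.53 dB


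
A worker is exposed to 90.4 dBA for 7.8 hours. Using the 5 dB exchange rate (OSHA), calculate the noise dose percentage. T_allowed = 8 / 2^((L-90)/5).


Given values:
  L = 90.4 dBA, T = 7.8 hours
Formula: T_allowed = 8 / 2^((L - 90) / 5)
Compute exponent: (90.4 - 90) / 5 = 0.08
Compute 2^(0.08) = 1.057018
T_allowed = 8 / 1.057018 = 7.568461 hours
Dose = (T / T_allowed) * 100
Dose = (7.8 / 7.568461) * 100 = 103.06

103.06 %


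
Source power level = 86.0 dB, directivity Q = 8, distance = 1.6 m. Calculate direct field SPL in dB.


Given values:
  Lw = 86.0 dB, Q = 8, r = 1.6 m
Formula: SPL = Lw + 10 * log10(Q / (4 * pi * r^2))
Compute 4 * pi * r^2 = 4 * pi * 1.6^2 = 32.1699
Compute Q / denom = 8 / 32.1699 = 0.24867967
Compute 10 * log10(0.24867967) = -6.0436
SPL = 86.0 + (-6.0436) = 79.96

79.96 dB


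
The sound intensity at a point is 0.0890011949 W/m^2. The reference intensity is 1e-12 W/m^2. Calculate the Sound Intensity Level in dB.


Given values:
  I = 0.0890011949 W/m^2
  I_ref = 1e-12 W/m^2
Formula: SIL = 10 * log10(I / I_ref)
Compute ratio: I / I_ref = 89001194900
Compute log10: log10(89001194900) = 10.949396
Multiply: SIL = 10 * 10.949396 = 109.49

109.49 dB


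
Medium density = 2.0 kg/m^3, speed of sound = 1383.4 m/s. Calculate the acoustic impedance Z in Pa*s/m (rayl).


Given values:
  rho = 2.0 kg/m^3
  c = 1383.4 m/s
Formula: Z = rho * c
Z = 2.0 * 1383.4
Z = 2766.8

2766.8 rayl


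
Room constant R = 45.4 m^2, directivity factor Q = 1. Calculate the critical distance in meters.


Given values:
  R = 45.4 m^2, Q = 1
Formula: d_c = 0.141 * sqrt(Q * R)
Compute Q * R = 1 * 45.4 = 45.4
Compute sqrt(45.4) = 6.738
d_c = 0.141 * 6.738 = 0.95

0.95 m


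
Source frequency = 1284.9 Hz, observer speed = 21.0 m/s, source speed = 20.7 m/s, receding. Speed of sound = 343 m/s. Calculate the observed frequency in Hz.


Given values:
  f_s = 1284.9 Hz, v_o = 21.0 m/s, v_s = 20.7 m/s
  Direction: receding
Formula: f_o = f_s * (c - v_o) / (c + v_s)
Numerator: c - v_o = 343 - 21.0 = 322.0
Denominator: c + v_s = 343 + 20.7 = 363.7
f_o = 1284.9 * 322.0 / 363.7 = 1137.58

1137.58 Hz


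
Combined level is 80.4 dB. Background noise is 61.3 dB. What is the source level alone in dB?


Given values:
  L_total = 80.4 dB, L_bg = 61.3 dB
Formula: L_source = 10 * log10(10^(L_total/10) - 10^(L_bg/10))
Convert to linear:
  10^(80.4/10) = 109647819.6143
  10^(61.3/10) = 1348962.8826
Difference: 109647819.6143 - 1348962.8826 = 108298856.7317
L_source = 10 * log10(108298856.7317) = 80.35

80.35 dB


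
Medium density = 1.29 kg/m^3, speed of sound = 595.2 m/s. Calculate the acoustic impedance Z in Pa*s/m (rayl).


Given values:
  rho = 1.29 kg/m^3
  c = 595.2 m/s
Formula: Z = rho * c
Z = 1.29 * 595.2
Z = 767.81

767.81 rayl


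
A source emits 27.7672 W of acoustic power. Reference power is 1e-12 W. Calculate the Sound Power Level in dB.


Given values:
  W = 27.7672 W
  W_ref = 1e-12 W
Formula: SWL = 10 * log10(W / W_ref)
Compute ratio: W / W_ref = 27767200000000
Compute log10: log10(27767200000000) = 13.443532
Multiply: SWL = 10 * 13.443532 = 134.44

134.44 dB


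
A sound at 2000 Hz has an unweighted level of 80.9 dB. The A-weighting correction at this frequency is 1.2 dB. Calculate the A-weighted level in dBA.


Given values:
  SPL = 80.9 dB
  A-weighting at 2000 Hz = 1.2 dB
Formula: L_A = SPL + A_weight
L_A = 80.9 + (1.2)
L_A = 82.1

82.1 dBA


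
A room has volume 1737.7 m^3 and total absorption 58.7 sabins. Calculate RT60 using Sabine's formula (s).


Given values:
  V = 1737.7 m^3
  A = 58.7 sabins
Formula: RT60 = 0.161 * V / A
Numerator: 0.161 * 1737.7 = 279.7697
RT60 = 279.7697 / 58.7 = 4.766

4.766 s


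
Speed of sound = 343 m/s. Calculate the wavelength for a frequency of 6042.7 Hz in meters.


Given values:
  c = 343 m/s, f = 6042.7 Hz
Formula: lambda = c / f
lambda = 343 / 6042.7
lambda = 0.0568

0.0568 m


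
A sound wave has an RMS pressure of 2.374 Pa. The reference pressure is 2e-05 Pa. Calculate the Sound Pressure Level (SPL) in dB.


Given values:
  p = 2.374 Pa
  p_ref = 2e-05 Pa
Formula: SPL = 20 * log10(p / p_ref)
Compute ratio: p / p_ref = 2.374 / 2e-05 = 118700
Compute log10: log10(118700) = 5.074451
Multiply: SPL = 20 * 5.074451 = 101.49

101.49 dB


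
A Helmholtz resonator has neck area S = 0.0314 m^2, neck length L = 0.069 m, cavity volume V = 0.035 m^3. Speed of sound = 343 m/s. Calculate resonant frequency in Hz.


Given values:
  S = 0.0314 m^2, L = 0.069 m, V = 0.035 m^3, c = 343 m/s
Formula: f = (c / (2*pi)) * sqrt(S / (V * L))
Compute V * L = 0.035 * 0.069 = 0.002415
Compute S / (V * L) = 0.0314 / 0.002415 = 13.0021
Compute sqrt(13.0021) = 3.605842
Compute c / (2*pi) = 343 / 6.283185 = 54.590148
f = 54.590148 * 3.605842 = 196.84

196.84 Hz


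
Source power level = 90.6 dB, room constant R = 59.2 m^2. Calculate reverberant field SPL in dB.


Given values:
  Lw = 90.6 dB, R = 59.2 m^2
Formula: SPL = Lw + 10 * log10(4 / R)
Compute 4 / R = 4 / 59.2 = 0.067568
Compute 10 * log10(0.067568) = -11.7026
SPL = 90.6 + (-11.7026) = 78.9

78.9 dB


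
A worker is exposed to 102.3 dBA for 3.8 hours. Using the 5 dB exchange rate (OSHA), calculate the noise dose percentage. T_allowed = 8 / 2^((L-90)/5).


Given values:
  L = 102.3 dBA, T = 3.8 hours
Formula: T_allowed = 8 / 2^((L - 90) / 5)
Compute exponent: (102.3 - 90) / 5 = 2.46
Compute 2^(2.46) = 5.502167
T_allowed = 8 / 5.502167 = 1.453973 hours
Dose = (T / T_allowed) * 100
Dose = (3.8 / 1.453973) * 100 = 261.35

261.35 %


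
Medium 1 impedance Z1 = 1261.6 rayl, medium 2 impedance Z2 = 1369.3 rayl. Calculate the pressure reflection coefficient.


Given values:
  Z1 = 1261.6 rayl, Z2 = 1369.3 rayl
Formula: R = (Z2 - Z1) / (Z2 + Z1)
Numerator: Z2 - Z1 = 1369.3 - 1261.6 = 107.7
Denominator: Z2 + Z1 = 1369.3 + 1261.6 = 2630.9
R = 107.7 / 2630.9 = 0.0409

0.0409


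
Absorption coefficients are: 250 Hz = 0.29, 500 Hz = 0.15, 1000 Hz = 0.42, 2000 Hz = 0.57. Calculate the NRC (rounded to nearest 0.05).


Given values:
  a_250 = 0.29, a_500 = 0.15
  a_1000 = 0.42, a_2000 = 0.57
Formula: NRC = (a250 + a500 + a1000 + a2000) / 4
Sum = 0.29 + 0.15 + 0.42 + 0.57 = 1.43
NRC = 1.43 / 4 = 0.3575
Rounded to nearest 0.05: 0.35

0.35


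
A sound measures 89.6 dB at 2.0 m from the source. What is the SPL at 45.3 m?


Given values:
  SPL1 = 89.6 dB, r1 = 2.0 m, r2 = 45.3 m
Formula: SPL2 = SPL1 - 20 * log10(r2 / r1)
Compute ratio: r2 / r1 = 45.3 / 2.0 = 22.65
Compute log10: log10(22.65) = 1.355068
Compute drop: 20 * 1.355068 = 27.1014
SPL2 = 89.6 - 27.1014 = 62.5

62.5 dB


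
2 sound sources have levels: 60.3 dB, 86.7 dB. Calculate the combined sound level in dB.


Formula: L_total = 10 * log10( sum(10^(Li/10)) )
  Source 1: 10^(60.3/10) = 1071519.3052
  Source 2: 10^(86.7/10) = 467735141.2872
Sum of linear values = 468806660.5924
L_total = 10 * log10(468806660.5924) = 86.71

86.71 dB


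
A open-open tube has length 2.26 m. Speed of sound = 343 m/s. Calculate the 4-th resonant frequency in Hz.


Given values:
  Tube type: open-open, L = 2.26 m, c = 343 m/s, n = 4
Formula: f_n = n * c / (2 * L)
Compute 2 * L = 2 * 2.26 = 4.52
f = 4 * 343 / 4.52
f = 303.54

303.54 Hz


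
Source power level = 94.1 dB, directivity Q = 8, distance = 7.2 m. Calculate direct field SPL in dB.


Given values:
  Lw = 94.1 dB, Q = 8, r = 7.2 m
Formula: SPL = Lw + 10 * log10(Q / (4 * pi * r^2))
Compute 4 * pi * r^2 = 4 * pi * 7.2^2 = 651.4407
Compute Q / denom = 8 / 651.4407 = 0.01228047
Compute 10 * log10(0.01228047) = -19.1079
SPL = 94.1 + (-19.1079) = 74.99

74.99 dB


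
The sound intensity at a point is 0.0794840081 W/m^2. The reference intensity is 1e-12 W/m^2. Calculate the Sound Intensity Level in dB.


Given values:
  I = 0.0794840081 W/m^2
  I_ref = 1e-12 W/m^2
Formula: SIL = 10 * log10(I / I_ref)
Compute ratio: I / I_ref = 79484008100
Compute log10: log10(79484008100) = 10.90028
Multiply: SIL = 10 * 10.90028 = 109.0

109.0 dB


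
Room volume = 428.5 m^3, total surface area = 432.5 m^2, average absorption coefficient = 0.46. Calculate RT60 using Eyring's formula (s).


Given values:
  V = 428.5 m^3, S = 432.5 m^2, alpha = 0.46
Formula: RT60 = 0.161 * V / (-S * ln(1 - alpha))
Compute ln(1 - 0.46) = ln(0.54) = -0.616186
Denominator: -432.5 * -0.616186 = 266.5004
Numerator: 0.161 * 428.5 = 68.9885
RT60 = 68.9885 / 266.5004 = 0.259

0.259 s


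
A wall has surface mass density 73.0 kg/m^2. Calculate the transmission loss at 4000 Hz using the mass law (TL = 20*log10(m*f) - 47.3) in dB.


Given values:
  m = 73.0 kg/m^2, f = 4000 Hz
Formula: TL = 20 * log10(m * f) - 47.3
Compute m * f = 73.0 * 4000 = 292000.0
Compute log10(292000.0) = 5.465383
Compute 20 * 5.465383 = 109.3077
TL = 109.3077 - 47.3 = 62.01

62.01 dB


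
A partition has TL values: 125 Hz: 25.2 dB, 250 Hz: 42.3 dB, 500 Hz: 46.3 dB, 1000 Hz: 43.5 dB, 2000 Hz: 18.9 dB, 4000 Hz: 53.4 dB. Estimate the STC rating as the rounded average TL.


Given TL values at each frequency:
  125 Hz: 25.2 dB
  250 Hz: 42.3 dB
  500 Hz: 46.3 dB
  1000 Hz: 43.5 dB
  2000 Hz: 18.9 dB
  4000 Hz: 53.4 dB
Formula: STC ~ round(average of TL values)
Sum = 25.2 + 42.3 + 46.3 + 43.5 + 18.9 + 53.4 = 229.6
Average = 229.6 / 6 = 38.27
Rounded: 38

38


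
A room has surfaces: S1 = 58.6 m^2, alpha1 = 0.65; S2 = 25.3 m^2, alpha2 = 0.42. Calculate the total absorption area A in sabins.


Given surfaces:
  Surface 1: 58.6 * 0.65 = 38.09
  Surface 2: 25.3 * 0.42 = 10.626
Formula: A = sum(Si * alpha_i)
A = 38.09 + 10.626
A = 48.72

48.72 sabins


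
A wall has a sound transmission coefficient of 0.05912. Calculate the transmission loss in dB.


Given values:
  tau = 0.05912
Formula: TL = 10 * log10(1 / tau)
Compute 1 / tau = 1 / 0.05912 = 16.9147
Compute log10(16.9147) = 1.228264
TL = 10 * 1.228264 = 12.28

12.28 dB


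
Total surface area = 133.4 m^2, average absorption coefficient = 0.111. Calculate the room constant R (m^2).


Given values:
  S = 133.4 m^2, alpha = 0.111
Formula: R = S * alpha / (1 - alpha)
Numerator: 133.4 * 0.111 = 14.8074
Denominator: 1 - 0.111 = 0.889
R = 14.8074 / 0.889 = 16.66

16.66 m^2


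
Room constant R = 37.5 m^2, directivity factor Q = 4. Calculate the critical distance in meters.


Given values:
  R = 37.5 m^2, Q = 4
Formula: d_c = 0.141 * sqrt(Q * R)
Compute Q * R = 4 * 37.5 = 150.0
Compute sqrt(150.0) = 12.2474
d_c = 0.141 * 12.2474 = 1.727

1.727 m


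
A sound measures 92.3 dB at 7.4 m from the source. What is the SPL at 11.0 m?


Given values:
  SPL1 = 92.3 dB, r1 = 7.4 m, r2 = 11.0 m
Formula: SPL2 = SPL1 - 20 * log10(r2 / r1)
Compute ratio: r2 / r1 = 11.0 / 7.4 = 1.4865
Compute log10: log10(1.4865) = 0.172165
Compute drop: 20 * 0.172165 = 3.4433
SPL2 = 92.3 - 3.4433 = 88.86

88.86 dB


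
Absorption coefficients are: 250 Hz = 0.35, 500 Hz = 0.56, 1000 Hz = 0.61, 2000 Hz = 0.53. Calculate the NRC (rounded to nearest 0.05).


Given values:
  a_250 = 0.35, a_500 = 0.56
  a_1000 = 0.61, a_2000 = 0.53
Formula: NRC = (a250 + a500 + a1000 + a2000) / 4
Sum = 0.35 + 0.56 + 0.61 + 0.53 = 2.05
NRC = 2.05 / 4 = 0.5125
Rounded to nearest 0.05: 0.5

0.5


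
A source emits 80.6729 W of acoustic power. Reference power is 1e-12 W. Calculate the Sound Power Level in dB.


Given values:
  W = 80.6729 W
  W_ref = 1e-12 W
Formula: SWL = 10 * log10(W / W_ref)
Compute ratio: W / W_ref = 80672900000000
Compute log10: log10(80672900000000) = 13.906728
Multiply: SWL = 10 * 13.906728 = 139.07

139.07 dB


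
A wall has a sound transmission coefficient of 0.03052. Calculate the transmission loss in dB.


Given values:
  tau = 0.03052
Formula: TL = 10 * log10(1 / tau)
Compute 1 / tau = 1 / 0.03052 = 32.7654
Compute log10(32.7654) = 1.515415
TL = 10 * 1.515415 = 15.15

15.15 dB


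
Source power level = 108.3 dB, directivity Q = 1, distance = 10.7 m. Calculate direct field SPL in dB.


Given values:
  Lw = 108.3 dB, Q = 1, r = 10.7 m
Formula: SPL = Lw + 10 * log10(Q / (4 * pi * r^2))
Compute 4 * pi * r^2 = 4 * pi * 10.7^2 = 1438.7238
Compute Q / denom = 1 / 1438.7238 = 0.00069506
Compute 10 * log10(0.00069506) = -31.5798
SPL = 108.3 + (-31.5798) = 76.72

76.72 dB


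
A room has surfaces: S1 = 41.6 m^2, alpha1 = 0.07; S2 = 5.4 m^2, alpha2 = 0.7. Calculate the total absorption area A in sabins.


Given surfaces:
  Surface 1: 41.6 * 0.07 = 2.912
  Surface 2: 5.4 * 0.7 = 3.78
Formula: A = sum(Si * alpha_i)
A = 2.912 + 3.78
A = 6.69

6.69 sabins


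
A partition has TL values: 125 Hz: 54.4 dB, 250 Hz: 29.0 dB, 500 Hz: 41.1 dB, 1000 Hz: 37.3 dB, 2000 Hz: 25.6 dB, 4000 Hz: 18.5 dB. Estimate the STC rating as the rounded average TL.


Given TL values at each frequency:
  125 Hz: 54.4 dB
  250 Hz: 29.0 dB
  500 Hz: 41.1 dB
  1000 Hz: 37.3 dB
  2000 Hz: 25.6 dB
  4000 Hz: 18.5 dB
Formula: STC ~ round(average of TL values)
Sum = 54.4 + 29.0 + 41.1 + 37.3 + 25.6 + 18.5 = 205.9
Average = 205.9 / 6 = 34.32
Rounded: 34

34


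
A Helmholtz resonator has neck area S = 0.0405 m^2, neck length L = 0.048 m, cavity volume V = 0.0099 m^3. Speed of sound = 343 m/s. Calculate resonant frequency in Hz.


Given values:
  S = 0.0405 m^2, L = 0.048 m, V = 0.0099 m^3, c = 343 m/s
Formula: f = (c / (2*pi)) * sqrt(S / (V * L))
Compute V * L = 0.0099 * 0.048 = 0.0004752
Compute S / (V * L) = 0.0405 / 0.0004752 = 85.2273
Compute sqrt(85.2273) = 9.231863
Compute c / (2*pi) = 343 / 6.283185 = 54.590148
f = 54.590148 * 9.231863 = 503.97

503.97 Hz


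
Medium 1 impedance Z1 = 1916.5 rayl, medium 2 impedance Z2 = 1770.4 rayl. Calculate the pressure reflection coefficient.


Given values:
  Z1 = 1916.5 rayl, Z2 = 1770.4 rayl
Formula: R = (Z2 - Z1) / (Z2 + Z1)
Numerator: Z2 - Z1 = 1770.4 - 1916.5 = -146.1
Denominator: Z2 + Z1 = 1770.4 + 1916.5 = 3686.9
R = -146.1 / 3686.9 = -0.0396

-0.0396


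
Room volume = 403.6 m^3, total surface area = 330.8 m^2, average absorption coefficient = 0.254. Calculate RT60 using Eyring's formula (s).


Given values:
  V = 403.6 m^3, S = 330.8 m^2, alpha = 0.254
Formula: RT60 = 0.161 * V / (-S * ln(1 - alpha))
Compute ln(1 - 0.254) = ln(0.746) = -0.29303
Denominator: -330.8 * -0.29303 = 96.9343
Numerator: 0.161 * 403.6 = 64.9796
RT60 = 64.9796 / 96.9343 = 0.67

0.67 s


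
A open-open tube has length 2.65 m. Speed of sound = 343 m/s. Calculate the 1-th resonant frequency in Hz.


Given values:
  Tube type: open-open, L = 2.65 m, c = 343 m/s, n = 1
Formula: f_n = n * c / (2 * L)
Compute 2 * L = 2 * 2.65 = 5.3
f = 1 * 343 / 5.3
f = 64.72

64.72 Hz


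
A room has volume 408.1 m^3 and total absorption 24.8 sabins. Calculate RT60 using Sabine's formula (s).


Given values:
  V = 408.1 m^3
  A = 24.8 sabins
Formula: RT60 = 0.161 * V / A
Numerator: 0.161 * 408.1 = 65.7041
RT60 = 65.7041 / 24.8 = 2.649

2.649 s


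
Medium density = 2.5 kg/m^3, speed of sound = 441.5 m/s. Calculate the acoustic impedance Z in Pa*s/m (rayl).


Given values:
  rho = 2.5 kg/m^3
  c = 441.5 m/s
Formula: Z = rho * c
Z = 2.5 * 441.5
Z = 1103.75

1103.75 rayl


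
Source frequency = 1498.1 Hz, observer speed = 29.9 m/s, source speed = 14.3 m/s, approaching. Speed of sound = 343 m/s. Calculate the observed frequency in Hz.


Given values:
  f_s = 1498.1 Hz, v_o = 29.9 m/s, v_s = 14.3 m/s
  Direction: approaching
Formula: f_o = f_s * (c + v_o) / (c - v_s)
Numerator: c + v_o = 343 + 29.9 = 372.9
Denominator: c - v_s = 343 - 14.3 = 328.7
f_o = 1498.1 * 372.9 / 328.7 = 1699.55

1699.55 Hz


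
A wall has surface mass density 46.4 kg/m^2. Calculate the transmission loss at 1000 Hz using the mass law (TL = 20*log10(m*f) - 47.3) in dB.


Given values:
  m = 46.4 kg/m^2, f = 1000 Hz
Formula: TL = 20 * log10(m * f) - 47.3
Compute m * f = 46.4 * 1000 = 46400.0
Compute log10(46400.0) = 4.666518
Compute 20 * 4.666518 = 93.3304
TL = 93.3304 - 47.3 = 46.03

46.03 dB


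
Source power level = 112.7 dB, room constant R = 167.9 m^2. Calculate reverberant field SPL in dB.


Given values:
  Lw = 112.7 dB, R = 167.9 m^2
Formula: SPL = Lw + 10 * log10(4 / R)
Compute 4 / R = 4 / 167.9 = 0.023824
Compute 10 * log10(0.023824) = -16.2299
SPL = 112.7 + (-16.2299) = 96.47

96.47 dB


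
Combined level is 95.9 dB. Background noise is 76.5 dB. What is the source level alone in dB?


Given values:
  L_total = 95.9 dB, L_bg = 76.5 dB
Formula: L_source = 10 * log10(10^(L_total/10) - 10^(L_bg/10))
Convert to linear:
  10^(95.9/10) = 3890451449.9428
  10^(76.5/10) = 44668359.2151
Difference: 3890451449.9428 - 44668359.2151 = 3845783090.7277
L_source = 10 * log10(3845783090.7277) = 95.85

95.85 dB


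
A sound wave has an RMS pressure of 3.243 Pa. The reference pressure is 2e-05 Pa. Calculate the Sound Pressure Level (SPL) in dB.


Given values:
  p = 3.243 Pa
  p_ref = 2e-05 Pa
Formula: SPL = 20 * log10(p / p_ref)
Compute ratio: p / p_ref = 3.243 / 2e-05 = 162150
Compute log10: log10(162150) = 5.209917
Multiply: SPL = 20 * 5.209917 = 104.2

104.2 dB


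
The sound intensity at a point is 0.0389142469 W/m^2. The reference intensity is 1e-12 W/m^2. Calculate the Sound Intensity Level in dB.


Given values:
  I = 0.0389142469 W/m^2
  I_ref = 1e-12 W/m^2
Formula: SIL = 10 * log10(I / I_ref)
Compute ratio: I / I_ref = 38914246900
Compute log10: log10(38914246900) = 10.590109
Multiply: SIL = 10 * 10.590109 = 105.9

105.9 dB


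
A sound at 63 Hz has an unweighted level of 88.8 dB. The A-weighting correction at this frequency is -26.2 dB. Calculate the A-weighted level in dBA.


Given values:
  SPL = 88.8 dB
  A-weighting at 63 Hz = -26.2 dB
Formula: L_A = SPL + A_weight
L_A = 88.8 + (-26.2)
L_A = 62.6

62.6 dBA


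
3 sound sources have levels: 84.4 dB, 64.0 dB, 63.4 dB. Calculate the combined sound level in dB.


Formula: L_total = 10 * log10( sum(10^(Li/10)) )
  Source 1: 10^(84.4/10) = 275422870.3338
  Source 2: 10^(64.0/10) = 2511886.4315
  Source 3: 10^(63.4/10) = 2187761.6239
Sum of linear values = 280122518.3892
L_total = 10 * log10(280122518.3892) = 84.47

84.47 dB


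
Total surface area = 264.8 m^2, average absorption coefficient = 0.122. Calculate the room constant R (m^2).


Given values:
  S = 264.8 m^2, alpha = 0.122
Formula: R = S * alpha / (1 - alpha)
Numerator: 264.8 * 0.122 = 32.3056
Denominator: 1 - 0.122 = 0.878
R = 32.3056 / 0.878 = 36.79

36.79 m^2


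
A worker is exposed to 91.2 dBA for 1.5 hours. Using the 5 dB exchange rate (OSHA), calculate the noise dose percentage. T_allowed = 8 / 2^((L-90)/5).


Given values:
  L = 91.2 dBA, T = 1.5 hours
Formula: T_allowed = 8 / 2^((L - 90) / 5)
Compute exponent: (91.2 - 90) / 5 = 0.24
Compute 2^(0.24) = 1.180993
T_allowed = 8 / 1.180993 = 6.773961 hours
Dose = (T / T_allowed) * 100
Dose = (1.5 / 6.773961) * 100 = 22.14

22.14 %


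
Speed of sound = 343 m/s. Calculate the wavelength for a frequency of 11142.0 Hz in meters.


Given values:
  c = 343 m/s, f = 11142.0 Hz
Formula: lambda = c / f
lambda = 343 / 11142.0
lambda = 0.0308

0.0308 m


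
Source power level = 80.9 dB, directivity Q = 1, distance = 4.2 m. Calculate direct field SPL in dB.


Given values:
  Lw = 80.9 dB, Q = 1, r = 4.2 m
Formula: SPL = Lw + 10 * log10(Q / (4 * pi * r^2))
Compute 4 * pi * r^2 = 4 * pi * 4.2^2 = 221.6708
Compute Q / denom = 1 / 221.6708 = 0.00451119
Compute 10 * log10(0.00451119) = -23.4571
SPL = 80.9 + (-23.4571) = 57.44

57.44 dB


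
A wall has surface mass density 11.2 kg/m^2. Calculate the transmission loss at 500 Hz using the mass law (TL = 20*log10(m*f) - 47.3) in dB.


Given values:
  m = 11.2 kg/m^2, f = 500 Hz
Formula: TL = 20 * log10(m * f) - 47.3
Compute m * f = 11.2 * 500 = 5600.0
Compute log10(5600.0) = 3.748188
Compute 20 * 3.748188 = 74.9638
TL = 74.9638 - 47.3 = 27.66

27.66 dB
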